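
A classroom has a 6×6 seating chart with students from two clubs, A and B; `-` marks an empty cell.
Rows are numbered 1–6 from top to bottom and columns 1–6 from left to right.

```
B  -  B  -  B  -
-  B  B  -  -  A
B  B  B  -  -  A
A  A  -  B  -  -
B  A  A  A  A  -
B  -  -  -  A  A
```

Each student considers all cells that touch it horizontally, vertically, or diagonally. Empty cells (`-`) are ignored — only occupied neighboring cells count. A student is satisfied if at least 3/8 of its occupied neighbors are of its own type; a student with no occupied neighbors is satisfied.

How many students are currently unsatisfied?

3

Row 1: (1,1)B 1/1 ok · (1,3)B 2/2 ok · (1,5)B 0/1 unhappy
Row 2: (2,2)B 6/6 ok · (2,3)B 4/4 ok · (2,6)A 1/2 ok
Row 3: (3,1)B 2/4 ok · (3,2)B 4/6 ok · (3,3)B 4/5 ok · (3,6)A 1/1 ok
Row 4: (4,1)A 2/5 ok · (4,2)A 3/7 ok · (4,4)B 1/4 unhappy
Row 5: (5,1)B 1/4 unhappy · (5,2)A 3/5 ok · (5,3)A 3/4 ok · (5,4)A 3/4 ok · (5,5)A 3/4 ok
Row 6: (6,1)B 1/2 ok · (6,5)A 3/3 ok · (6,6)A 2/2 ok
Unsatisfied: (1,5), (4,4), (5,1) — 3 in total.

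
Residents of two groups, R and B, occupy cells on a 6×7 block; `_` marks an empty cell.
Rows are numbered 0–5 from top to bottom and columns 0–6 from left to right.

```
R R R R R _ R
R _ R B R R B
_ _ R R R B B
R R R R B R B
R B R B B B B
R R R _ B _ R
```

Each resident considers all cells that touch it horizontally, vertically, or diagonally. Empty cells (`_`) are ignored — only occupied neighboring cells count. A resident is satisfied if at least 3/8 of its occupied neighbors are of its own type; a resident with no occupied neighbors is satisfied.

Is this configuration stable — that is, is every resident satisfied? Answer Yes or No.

No

(0,0)R 2/2 ✓
(0,1)R 4/4 ✓
(0,2)R 3/4 ✓
(0,3)R 4/5 ✓
(0,4)R 3/4 ✓
(0,6)R 1/2 ✓
(1,0)R 2/2 ✓
(1,2)R 5/6 ✓
(1,3)B 0/8 ✗
(1,4)R 5/7 ✓
(1,5)R 4/7 ✓
(1,6)B 2/4 ✓
(2,2)R 5/6 ✓
(2,3)R 6/8 ✓
(2,4)R 5/8 ✓
(2,5)B 4/8 ✓
(2,6)B 3/5 ✓
(3,0)R 2/3 ✓
(3,1)R 5/6 ✓
(3,2)R 5/7 ✓
(3,3)R 5/8 ✓
(3,4)B 4/8 ✓
(3,5)R 1/8 ✗
(3,6)B 4/5 ✓
(4,0)R 4/5 ✓
(4,1)B 0/8 ✗
(4,2)R 5/7 ✓
(4,3)B 3/7 ✓
(4,4)B 4/6 ✓
(4,5)B 5/7 ✓
(4,6)B 2/4 ✓
(5,0)R 2/3 ✓
(5,1)R 4/5 ✓
(5,2)R 2/4 ✓
(5,4)B 3/3 ✓
(5,6)R 0/2 ✗
For instance (1,3) has only 0/8 same-type neighbors, below 3/8.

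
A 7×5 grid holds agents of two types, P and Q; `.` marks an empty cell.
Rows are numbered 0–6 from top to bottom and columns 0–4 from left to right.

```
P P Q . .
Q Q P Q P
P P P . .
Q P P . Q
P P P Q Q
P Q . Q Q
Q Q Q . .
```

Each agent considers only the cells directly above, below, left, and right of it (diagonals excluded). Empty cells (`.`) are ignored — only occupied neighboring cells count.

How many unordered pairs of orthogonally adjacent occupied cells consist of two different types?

Scan each occupied cell's neighbors to the right and below so each pair is counted once.
From row 0: 4 unlike of 5 pairs (running 4/5).
From row 1: 5 unlike of 7 pairs (running 9/12).
From row 2: 1 unlike of 5 pairs (running 10/17).
From row 3: 2 unlike of 6 pairs (running 12/23).
From row 4: 2 unlike of 8 pairs (running 14/31).
From row 5: 2 unlike of 4 pairs (running 16/35).
From row 6: 0 unlike of 2 pairs (running 16/37).
Total adjacent occupied pairs: 37; unlike-type pairs: 16.

16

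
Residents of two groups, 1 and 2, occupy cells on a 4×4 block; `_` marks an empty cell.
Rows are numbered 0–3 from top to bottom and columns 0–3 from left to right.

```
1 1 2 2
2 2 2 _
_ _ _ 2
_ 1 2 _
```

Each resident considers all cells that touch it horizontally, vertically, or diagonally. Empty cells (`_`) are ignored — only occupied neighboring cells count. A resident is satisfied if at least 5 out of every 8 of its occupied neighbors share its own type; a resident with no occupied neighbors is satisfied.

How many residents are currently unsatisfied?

(0,0)1 1/3 ✗
(0,1)1 1/5 ✗
(0,2)2 3/4 ✓
(0,3)2 2/2 ✓
(1,0)2 1/3 ✗
(1,1)2 3/5 ✗
(1,2)2 4/5 ✓
(2,3)2 2/2 ✓
(3,1)1 0/1 ✗
(3,2)2 1/2 ✗
Unsatisfied: (0,0), (0,1), (1,0), (1,1), (3,1), (3,2) — 6 in total.

6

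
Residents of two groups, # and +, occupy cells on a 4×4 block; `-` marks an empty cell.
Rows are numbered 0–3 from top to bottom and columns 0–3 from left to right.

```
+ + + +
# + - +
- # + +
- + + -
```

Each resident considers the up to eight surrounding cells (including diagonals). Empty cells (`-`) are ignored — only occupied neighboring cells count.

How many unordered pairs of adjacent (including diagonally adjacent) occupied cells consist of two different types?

7

Scan each occupied cell's neighbors to the right and below (and the two forward diagonals) so each pair is counted once.
Row 0: +(0,0)–+(0,1)= +(0,0)–#(1,0)≠ +(0,0)–+(1,1)= +(0,1)–+(0,2)= +(0,1)–+(1,1)= +(0,1)–#(1,0)≠ +(0,2)–+(0,3)= +(0,2)–+(1,3)= +(0,2)–+(1,1)= +(0,3)–+(1,3)=  → 2/10 unlike.
Row 1: #(1,0)–+(1,1)≠ #(1,0)–#(2,1)= +(1,1)–#(2,1)≠ +(1,1)–+(2,2)= +(1,3)–+(2,3)= +(1,3)–+(2,2)=  → 2/6 unlike.
Row 2: #(2,1)–+(2,2)≠ #(2,1)–+(3,1)≠ #(2,1)–+(3,2)≠ +(2,2)–+(2,3)= +(2,2)–+(3,2)= +(2,2)–+(3,1)= +(2,3)–+(3,2)=  → 3/7 unlike.
Row 3: +(3,1)–+(3,2)=  → 0/1 unlike.
Total adjacent occupied pairs: 24; unlike-type pairs: 7.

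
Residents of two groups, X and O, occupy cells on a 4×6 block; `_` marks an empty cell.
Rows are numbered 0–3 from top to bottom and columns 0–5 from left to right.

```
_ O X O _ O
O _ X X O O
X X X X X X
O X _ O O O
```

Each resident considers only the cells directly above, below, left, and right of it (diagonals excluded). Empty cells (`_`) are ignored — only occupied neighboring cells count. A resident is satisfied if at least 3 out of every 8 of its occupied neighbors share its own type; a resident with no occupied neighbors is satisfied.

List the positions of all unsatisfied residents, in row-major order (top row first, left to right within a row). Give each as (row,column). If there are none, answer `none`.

(0,1)O 0/1 unhappy
(0,2)X 1/3 unhappy
(0,3)O 0/2 unhappy
(0,5)O 1/1 ok
(1,0)O 0/1 unhappy
(1,2)X 3/3 ok
(1,3)X 2/4 ok
(1,4)O 1/3 unhappy
(1,5)O 2/3 ok
(2,0)X 1/3 unhappy
(2,1)X 3/3 ok
(2,2)X 3/3 ok
(2,3)X 3/4 ok
(2,4)X 2/4 ok
(2,5)X 1/3 unhappy
(3,0)O 0/2 unhappy
(3,1)X 1/2 ok
(3,3)O 1/2 ok
(3,4)O 2/3 ok
(3,5)O 1/2 ok

(0,1), (0,2), (0,3), (1,0), (1,4), (2,0), (2,5), (3,0)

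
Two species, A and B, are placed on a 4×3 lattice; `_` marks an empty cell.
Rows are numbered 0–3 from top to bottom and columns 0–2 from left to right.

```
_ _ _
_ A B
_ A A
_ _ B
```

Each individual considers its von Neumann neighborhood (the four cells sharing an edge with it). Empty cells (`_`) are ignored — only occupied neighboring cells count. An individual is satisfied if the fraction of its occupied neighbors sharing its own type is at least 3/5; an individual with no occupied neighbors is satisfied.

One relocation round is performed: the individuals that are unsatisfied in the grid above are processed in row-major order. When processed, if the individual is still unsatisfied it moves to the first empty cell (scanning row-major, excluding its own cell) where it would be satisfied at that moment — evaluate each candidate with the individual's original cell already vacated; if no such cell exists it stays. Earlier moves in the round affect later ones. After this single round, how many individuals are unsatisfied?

0

Initially unsatisfied (in order): (1,1), (1,2), (2,2), (3,2).
  (1,1) → (0,0).
  (1,2) → (0,2).
  (2,2) → (1,0).
  (3,2): now satisfied by earlier moves; stays.
Resulting grid:
A _ B
A _ _
_ A _
_ _ B
All satisfied now.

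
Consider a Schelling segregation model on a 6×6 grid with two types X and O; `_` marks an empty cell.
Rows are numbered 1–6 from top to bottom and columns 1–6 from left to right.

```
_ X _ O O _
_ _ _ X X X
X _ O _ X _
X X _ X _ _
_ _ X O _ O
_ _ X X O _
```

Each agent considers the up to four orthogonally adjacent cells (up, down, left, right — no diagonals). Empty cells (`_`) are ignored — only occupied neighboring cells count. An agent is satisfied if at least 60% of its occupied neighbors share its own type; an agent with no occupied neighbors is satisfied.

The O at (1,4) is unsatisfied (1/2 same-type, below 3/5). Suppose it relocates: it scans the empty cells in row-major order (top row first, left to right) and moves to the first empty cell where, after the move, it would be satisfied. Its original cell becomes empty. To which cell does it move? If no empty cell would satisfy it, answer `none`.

Vacating (1,4). Empty cells in order:
  (1,1): 0/1 same-type → still unsatisfied.
  (1,3): 0/1 same-type → still unsatisfied.
  (1,6): 1/2 same-type → still unsatisfied.
  (2,1): 0/1 same-type → still unsatisfied.
  (2,2): 0/1 same-type → still unsatisfied.
  (2,3): 1/2 same-type → still unsatisfied.
  (3,2): 1/3 same-type → still unsatisfied.
  (3,4): 1/4 same-type → still unsatisfied.
  (3,6): 0/2 same-type → still unsatisfied.
  (4,3): 1/4 same-type → still unsatisfied.
  (4,5): 0/2 same-type → still unsatisfied.
  (4,6): 1/1 same-type → satisfied — stop here.

(4,6)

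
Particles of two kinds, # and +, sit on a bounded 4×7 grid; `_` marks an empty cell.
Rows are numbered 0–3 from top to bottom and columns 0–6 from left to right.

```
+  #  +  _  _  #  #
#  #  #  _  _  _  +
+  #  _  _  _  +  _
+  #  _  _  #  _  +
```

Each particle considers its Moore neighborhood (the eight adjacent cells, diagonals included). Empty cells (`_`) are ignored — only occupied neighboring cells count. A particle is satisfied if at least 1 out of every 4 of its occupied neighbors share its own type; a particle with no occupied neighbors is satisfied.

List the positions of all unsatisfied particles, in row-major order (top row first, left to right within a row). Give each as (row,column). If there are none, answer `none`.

(0,0)+ 0/3 unhappy
(0,1)# 3/5 ok
(0,2)+ 0/3 unhappy
(0,5)# 1/2 ok
(0,6)# 1/2 ok
(1,0)# 3/5 ok
(1,1)# 4/7 ok
(1,2)# 3/4 ok
(1,6)+ 1/3 ok
(2,0)+ 1/5 unhappy
(2,1)# 4/6 ok
(2,5)+ 2/3 ok
(3,0)+ 1/3 ok
(3,1)# 1/3 ok
(3,4)# 0/1 unhappy
(3,6)+ 1/1 ok

(0,0), (0,2), (2,0), (3,4)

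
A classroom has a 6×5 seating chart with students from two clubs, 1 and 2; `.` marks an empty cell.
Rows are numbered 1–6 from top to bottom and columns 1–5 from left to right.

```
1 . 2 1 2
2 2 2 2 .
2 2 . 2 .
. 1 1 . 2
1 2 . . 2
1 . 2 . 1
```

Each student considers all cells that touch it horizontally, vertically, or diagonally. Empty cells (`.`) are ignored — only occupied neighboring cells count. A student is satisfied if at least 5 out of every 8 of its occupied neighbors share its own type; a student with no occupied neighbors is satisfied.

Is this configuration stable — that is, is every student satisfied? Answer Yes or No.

No

(1,1)1 0/2 unhappy
(1,3)2 3/4 ok
(1,4)1 0/4 unhappy
(1,5)2 1/2 unhappy
(2,1)2 3/4 ok
(2,2)2 5/6 ok
(2,3)2 5/6 ok
(2,4)2 4/5 ok
(3,1)2 3/4 ok
(3,2)2 4/6 ok
(3,4)2 3/4 ok
(4,2)1 2/5 unhappy
(4,3)1 1/4 unhappy
(4,5)2 2/2 ok
(5,1)1 2/3 ok
(5,2)2 1/5 unhappy
(5,5)2 1/2 unhappy
(6,1)1 1/2 unhappy
(6,3)2 1/1 ok
(6,5)1 0/1 unhappy
For instance (1,1) has only 0/2 same-type neighbors, below 5/8.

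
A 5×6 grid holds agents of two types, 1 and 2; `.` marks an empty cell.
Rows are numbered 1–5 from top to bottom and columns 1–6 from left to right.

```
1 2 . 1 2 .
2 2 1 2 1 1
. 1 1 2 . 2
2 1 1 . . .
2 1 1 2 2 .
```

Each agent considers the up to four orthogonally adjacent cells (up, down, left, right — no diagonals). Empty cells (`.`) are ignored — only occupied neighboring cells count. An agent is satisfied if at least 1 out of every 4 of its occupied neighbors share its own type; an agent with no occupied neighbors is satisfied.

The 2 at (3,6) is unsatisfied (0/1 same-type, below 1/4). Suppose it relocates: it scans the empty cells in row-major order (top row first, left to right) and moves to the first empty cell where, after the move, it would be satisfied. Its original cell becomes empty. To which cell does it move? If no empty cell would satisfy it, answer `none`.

(1,3)

Vacating (3,6). Empty cells in order:
  (1,3): 1/3 same-type → satisfied — stop here.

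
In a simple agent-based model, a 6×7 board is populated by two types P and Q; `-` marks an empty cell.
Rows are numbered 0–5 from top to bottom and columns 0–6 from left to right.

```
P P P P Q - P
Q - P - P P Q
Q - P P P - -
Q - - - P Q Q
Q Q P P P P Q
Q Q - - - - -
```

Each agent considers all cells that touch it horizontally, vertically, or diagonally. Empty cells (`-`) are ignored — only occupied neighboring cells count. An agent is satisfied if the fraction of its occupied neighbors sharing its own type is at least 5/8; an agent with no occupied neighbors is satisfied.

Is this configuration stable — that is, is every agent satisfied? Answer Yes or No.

No

Row 0: (0,0)P 1/2 unhappy · (0,1)P 3/4 ok · (0,2)P 3/3 ok · (0,3)P 3/4 ok · (0,4)Q 0/3 unhappy · (0,6)P 1/2 unhappy
Row 1: (1,0)Q 1/3 unhappy · (1,2)P 5/5 ok · (1,4)P 4/5 ok · (1,5)P 3/5 unhappy · (1,6)Q 0/2 unhappy
Row 2: (2,0)Q 2/2 ok · (2,2)P 2/2 ok · (2,3)P 5/5 ok · (2,4)P 4/5 ok
Row 3: (3,0)Q 3/3 ok · (3,4)P 5/6 ok · (3,5)Q 2/6 unhappy · (3,6)Q 2/3 ok
Row 4: (4,0)Q 4/4 ok · (4,1)Q 4/5 ok · (4,2)P 1/3 unhappy · (4,3)P 3/3 ok · (4,4)P 3/4 ok · (4,5)P 2/5 unhappy · (4,6)Q 2/3 ok
Row 5: (5,0)Q 3/3 ok · (5,1)Q 3/4 ok
For instance (0,0) has only 1/2 same-type neighbors, below 5/8.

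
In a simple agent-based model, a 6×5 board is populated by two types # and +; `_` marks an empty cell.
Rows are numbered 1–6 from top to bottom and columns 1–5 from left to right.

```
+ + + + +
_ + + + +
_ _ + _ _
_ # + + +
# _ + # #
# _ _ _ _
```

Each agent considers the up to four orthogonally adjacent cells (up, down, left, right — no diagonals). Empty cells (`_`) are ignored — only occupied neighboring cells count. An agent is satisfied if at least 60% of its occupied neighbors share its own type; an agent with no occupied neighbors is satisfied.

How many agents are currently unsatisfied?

5

Row 1: (1,1)+ 1/1 ✓ · (1,2)+ 3/3 ✓ · (1,3)+ 3/3 ✓ · (1,4)+ 3/3 ✓ · (1,5)+ 2/2 ✓
Row 2: (2,2)+ 2/2 ✓ · (2,3)+ 4/4 ✓ · (2,4)+ 3/3 ✓ · (2,5)+ 2/2 ✓
Row 3: (3,3)+ 2/2 ✓
Row 4: (4,2)# 0/1 ✗ · (4,3)+ 3/4 ✓ · (4,4)+ 2/3 ✓ · (4,5)+ 1/2 ✗
Row 5: (5,1)# 1/1 ✓ · (5,3)+ 1/2 ✗ · (5,4)# 1/3 ✗ · (5,5)# 1/2 ✗
Row 6: (6,1)# 1/1 ✓
Unsatisfied: (4,2), (4,5), (5,3), (5,4), (5,5) — 5 in total.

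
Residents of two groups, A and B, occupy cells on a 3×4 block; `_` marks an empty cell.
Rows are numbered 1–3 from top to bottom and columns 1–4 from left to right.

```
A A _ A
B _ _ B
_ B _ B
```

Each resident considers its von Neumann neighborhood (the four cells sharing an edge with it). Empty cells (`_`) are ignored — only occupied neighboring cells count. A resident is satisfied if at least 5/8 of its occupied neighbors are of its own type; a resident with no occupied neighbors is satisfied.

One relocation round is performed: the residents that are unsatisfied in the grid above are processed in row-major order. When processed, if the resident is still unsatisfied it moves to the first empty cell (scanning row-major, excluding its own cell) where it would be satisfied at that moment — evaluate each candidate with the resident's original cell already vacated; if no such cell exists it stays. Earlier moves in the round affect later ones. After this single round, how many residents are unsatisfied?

1

Initially unsatisfied (in order): (1,1), (1,4), (2,1), (2,4).
  (1,1) → (1,3).
  (1,4): no empty cell satisfies it; stays.
  (2,1): now satisfied by earlier moves; stays.
  (2,4) → (2,2).
Resulting grid:
_ A A A
B B _ _
_ B _ B
Unsatisfied now: (1,2).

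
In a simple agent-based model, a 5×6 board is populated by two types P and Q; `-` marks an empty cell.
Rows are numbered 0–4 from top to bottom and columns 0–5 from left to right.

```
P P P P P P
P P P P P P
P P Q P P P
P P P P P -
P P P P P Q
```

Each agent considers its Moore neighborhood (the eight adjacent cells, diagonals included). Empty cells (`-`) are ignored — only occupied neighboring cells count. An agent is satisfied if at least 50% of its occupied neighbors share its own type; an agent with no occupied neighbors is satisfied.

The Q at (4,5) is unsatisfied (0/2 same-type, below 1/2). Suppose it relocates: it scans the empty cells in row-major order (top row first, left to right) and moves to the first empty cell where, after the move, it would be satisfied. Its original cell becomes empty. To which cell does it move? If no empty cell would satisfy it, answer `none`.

Vacating (4,5). Empty cells in order:
  (3,5): 0/4 same-type → still unsatisfied.

none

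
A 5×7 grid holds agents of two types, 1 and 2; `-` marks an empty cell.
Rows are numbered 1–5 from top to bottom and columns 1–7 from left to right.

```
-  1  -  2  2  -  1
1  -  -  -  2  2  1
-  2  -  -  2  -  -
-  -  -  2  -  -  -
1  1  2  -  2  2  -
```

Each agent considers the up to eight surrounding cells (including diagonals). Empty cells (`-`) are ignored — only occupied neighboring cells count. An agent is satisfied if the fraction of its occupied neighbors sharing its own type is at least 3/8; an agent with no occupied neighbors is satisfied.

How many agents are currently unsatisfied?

1

Row 1: (1,2)1 1/1 satisfied · (1,4)2 2/2 satisfied · (1,5)2 3/3 satisfied · (1,7)1 1/2 satisfied
Row 2: (2,1)1 1/2 satisfied · (2,5)2 4/4 satisfied · (2,6)2 3/5 satisfied · (2,7)1 1/2 satisfied
Row 3: (3,2)2 0/1 not · (3,5)2 3/3 satisfied
Row 4: (4,4)2 3/3 satisfied
Row 5: (5,1)1 1/1 satisfied · (5,2)1 1/2 satisfied · (5,3)2 1/2 satisfied · (5,5)2 2/2 satisfied · (5,6)2 1/1 satisfied
Unsatisfied: (3,2) — 1 in total.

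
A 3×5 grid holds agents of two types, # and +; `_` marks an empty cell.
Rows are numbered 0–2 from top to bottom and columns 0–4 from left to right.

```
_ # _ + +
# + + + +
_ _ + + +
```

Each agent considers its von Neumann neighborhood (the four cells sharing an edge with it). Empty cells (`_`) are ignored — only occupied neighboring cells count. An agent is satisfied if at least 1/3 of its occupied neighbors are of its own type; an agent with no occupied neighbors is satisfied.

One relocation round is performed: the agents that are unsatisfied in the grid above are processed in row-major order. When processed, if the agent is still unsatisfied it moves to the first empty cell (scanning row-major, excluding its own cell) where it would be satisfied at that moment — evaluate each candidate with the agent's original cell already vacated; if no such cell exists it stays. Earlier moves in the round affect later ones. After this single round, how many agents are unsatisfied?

Initially unsatisfied (in order): (0,1), (1,0).
  (0,1) → (0,0).
  (1,0): now satisfied by earlier moves; stays.
Resulting grid:
# _ _ + +
# + + + +
_ _ + + +
All satisfied now.

0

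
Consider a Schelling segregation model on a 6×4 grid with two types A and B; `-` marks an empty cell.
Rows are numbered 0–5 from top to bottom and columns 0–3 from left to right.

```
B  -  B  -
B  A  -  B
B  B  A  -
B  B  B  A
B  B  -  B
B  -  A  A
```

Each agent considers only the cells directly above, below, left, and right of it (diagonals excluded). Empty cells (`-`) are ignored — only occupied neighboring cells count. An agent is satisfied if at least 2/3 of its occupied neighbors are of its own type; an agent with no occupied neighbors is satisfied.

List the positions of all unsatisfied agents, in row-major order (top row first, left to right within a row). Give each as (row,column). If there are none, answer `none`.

(0,0)B 1/1 ✓
(0,2)B 0/0 ✓
(1,0)B 2/3 ✓
(1,1)A 0/2 ✗
(1,3)B 0/0 ✓
(2,0)B 3/3 ✓
(2,1)B 2/4 ✗
(2,2)A 0/2 ✗
(3,0)B 3/3 ✓
(3,1)B 4/4 ✓
(3,2)B 1/3 ✗
(3,3)A 0/2 ✗
(4,0)B 3/3 ✓
(4,1)B 2/2 ✓
(4,3)B 0/2 ✗
(5,0)B 1/1 ✓
(5,2)A 1/1 ✓
(5,3)A 1/2 ✗

(1,1), (2,1), (2,2), (3,2), (3,3), (4,3), (5,3)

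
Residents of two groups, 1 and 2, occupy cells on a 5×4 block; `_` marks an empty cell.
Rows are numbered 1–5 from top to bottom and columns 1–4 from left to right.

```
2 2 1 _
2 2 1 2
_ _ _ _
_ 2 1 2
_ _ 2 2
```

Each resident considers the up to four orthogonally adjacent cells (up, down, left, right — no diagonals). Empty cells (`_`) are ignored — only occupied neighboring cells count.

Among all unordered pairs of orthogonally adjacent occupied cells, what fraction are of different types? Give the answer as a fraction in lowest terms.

6/13

Scan each occupied cell's neighbors to the right and below so each pair is counted once.
Row 1: 2(1,1)–2(1,2)= 2(1,1)–2(2,1)= 2(1,2)–1(1,3)≠ 2(1,2)–2(2,2)= 1(1,3)–1(2,3)=  → 1/5 unlike.
Row 2: 2(2,1)–2(2,2)= 2(2,2)–1(2,3)≠ 1(2,3)–2(2,4)≠  → 2/3 unlike.
Row 4: 2(4,2)–1(4,3)≠ 1(4,3)–2(4,4)≠ 1(4,3)–2(5,3)≠ 2(4,4)–2(5,4)=  → 3/4 unlike.
Row 5: 2(5,3)–2(5,4)=  → 0/1 unlike.
Total adjacent occupied pairs: 13; unlike-type pairs: 6.
6/13 is already in lowest terms.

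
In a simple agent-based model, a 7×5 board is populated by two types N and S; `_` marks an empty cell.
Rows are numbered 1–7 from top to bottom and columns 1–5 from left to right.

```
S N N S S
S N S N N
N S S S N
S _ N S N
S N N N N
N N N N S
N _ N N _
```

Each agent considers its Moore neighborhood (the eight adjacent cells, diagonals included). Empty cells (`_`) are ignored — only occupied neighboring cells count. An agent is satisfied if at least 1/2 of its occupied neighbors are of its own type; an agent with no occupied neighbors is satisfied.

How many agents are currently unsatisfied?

(1,1)S 1/3 ✗
(1,2)N 2/5 ✗
(1,3)N 3/5 ✓
(1,4)S 2/5 ✗
(1,5)S 1/3 ✗
(2,1)S 2/5 ✗
(2,2)N 3/8 ✗
(2,3)S 4/8 ✓
(2,4)N 3/8 ✗
(2,5)N 2/5 ✗
(3,1)N 1/4 ✗
(3,2)S 4/7 ✓
(3,3)S 4/7 ✓
(3,4)S 3/8 ✗
(3,5)N 3/5 ✓
(4,1)S 2/4 ✓
(4,3)N 3/7 ✗
(4,4)S 2/8 ✗
(4,5)N 3/5 ✓
(5,1)S 1/4 ✗
(5,2)N 5/7 ✓
(5,3)N 6/7 ✓
(5,4)N 6/8 ✓
(5,5)N 3/5 ✓
(6,1)N 3/4 ✓
(6,2)N 6/7 ✓
(6,3)N 7/7 ✓
(6,4)N 6/7 ✓
(6,5)S 0/4 ✗
(7,1)N 2/2 ✓
(7,3)N 4/4 ✓
(7,4)N 3/4 ✓
Unsatisfied: (1,1), (1,2), (1,4), (1,5), (2,1), (2,2), (2,4), (2,5), (3,1), (3,4), (4,3), (4,4), (5,1), (6,5) — 14 in total.

14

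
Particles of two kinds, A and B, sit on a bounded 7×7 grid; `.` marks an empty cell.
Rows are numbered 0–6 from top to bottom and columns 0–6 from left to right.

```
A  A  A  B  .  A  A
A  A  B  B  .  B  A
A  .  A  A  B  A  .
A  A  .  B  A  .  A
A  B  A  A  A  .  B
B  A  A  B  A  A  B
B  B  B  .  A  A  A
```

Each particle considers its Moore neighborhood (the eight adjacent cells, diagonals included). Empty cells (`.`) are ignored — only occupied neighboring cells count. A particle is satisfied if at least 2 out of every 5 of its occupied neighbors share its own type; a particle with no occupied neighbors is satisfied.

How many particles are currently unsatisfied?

Row 0: (0,0)A 3/3 ✓ · (0,1)A 4/5 ✓ · (0,2)A 2/5 ✓ · (0,3)B 2/3 ✓ · (0,5)A 2/3 ✓ · (0,6)A 2/3 ✓
Row 1: (1,0)A 4/4 ✓ · (1,1)A 6/7 ✓ · (1,2)B 2/7 ✗ · (1,3)B 3/6 ✓ · (1,5)B 1/5 ✗ · (1,6)A 3/4 ✓
Row 2: (2,0)A 4/4 ✓ · (2,2)A 3/6 ✓ · (2,3)A 2/6 ✗ · (2,4)B 3/6 ✓ · (2,5)A 3/5 ✓
Row 3: (3,0)A 3/4 ✓ · (3,1)A 5/6 ✓ · (3,3)B 1/7 ✗ · (3,4)A 4/6 ✓ · (3,6)A 1/2 ✓
Row 4: (4,0)A 3/5 ✓ · (4,1)B 1/7 ✗ · (4,2)A 4/7 ✓ · (4,3)A 5/7 ✓ · (4,4)A 4/6 ✓ · (4,6)B 1/3 ✗
Row 5: (5,0)B 3/5 ✓ · (5,1)A 3/8 ✗ · (5,2)A 3/7 ✓ · (5,3)B 1/7 ✗ · (5,4)A 5/6 ✓ · (5,5)A 5/7 ✓ · (5,6)B 1/4 ✗
Row 6: (6,0)B 2/3 ✓ · (6,1)B 3/5 ✓ · (6,2)B 2/4 ✓ · (6,4)A 3/4 ✓ · (6,5)A 4/5 ✓ · (6,6)A 2/3 ✓
Unsatisfied: (1,2), (1,5), (2,3), (3,3), (4,1), (4,6), (5,1), (5,3), (5,6) — 9 in total.

9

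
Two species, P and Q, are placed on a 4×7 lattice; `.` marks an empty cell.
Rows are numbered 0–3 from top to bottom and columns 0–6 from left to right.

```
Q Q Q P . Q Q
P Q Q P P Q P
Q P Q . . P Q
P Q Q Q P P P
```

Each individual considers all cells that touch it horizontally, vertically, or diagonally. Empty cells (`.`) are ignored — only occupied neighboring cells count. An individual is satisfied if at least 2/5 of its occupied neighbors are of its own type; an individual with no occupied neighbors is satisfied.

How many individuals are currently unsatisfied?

(0,0)Q 2/3 satisfied
(0,1)Q 4/5 satisfied
(0,2)Q 3/5 satisfied
(0,3)P 2/4 satisfied
(0,5)Q 2/4 satisfied
(0,6)Q 2/3 satisfied
(1,0)P 1/5 not
(1,1)Q 6/8 satisfied
(1,2)Q 4/7 satisfied
(1,3)P 2/5 satisfied
(1,4)P 3/5 satisfied
(1,5)Q 3/6 satisfied
(1,6)P 1/5 not
(2,0)Q 2/5 satisfied
(2,1)P 2/8 not
(2,2)Q 5/7 satisfied
(2,5)P 5/7 satisfied
(2,6)Q 1/5 not
(3,0)P 1/3 not
(3,1)Q 3/5 satisfied
(3,2)Q 3/4 satisfied
(3,3)Q 2/3 satisfied
(3,4)P 2/3 satisfied
(3,5)P 3/4 satisfied
(3,6)P 2/3 satisfied
Unsatisfied: (1,0), (1,6), (2,1), (2,6), (3,0) — 5 in total.

5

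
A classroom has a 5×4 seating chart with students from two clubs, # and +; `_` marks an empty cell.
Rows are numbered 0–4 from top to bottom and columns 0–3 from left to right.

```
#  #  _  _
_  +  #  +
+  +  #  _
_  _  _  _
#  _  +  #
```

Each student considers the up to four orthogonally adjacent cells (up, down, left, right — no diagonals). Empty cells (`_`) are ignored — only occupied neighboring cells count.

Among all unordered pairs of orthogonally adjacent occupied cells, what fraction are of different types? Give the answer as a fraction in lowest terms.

Scan each occupied cell's neighbors to the right and below so each pair is counted once.
Row 0: #(0,0)–#(0,1)= #(0,1)–+(1,1)≠  → 1/2 unlike.
Row 1: +(1,1)–#(1,2)≠ +(1,1)–+(2,1)= #(1,2)–+(1,3)≠ #(1,2)–#(2,2)=  → 2/4 unlike.
Row 2: +(2,0)–+(2,1)= +(2,1)–#(2,2)≠  → 1/2 unlike.
Row 4: +(4,2)–#(4,3)≠  → 1/1 unlike.
Total adjacent occupied pairs: 9; unlike-type pairs: 5.
5/9 is already in lowest terms.

5/9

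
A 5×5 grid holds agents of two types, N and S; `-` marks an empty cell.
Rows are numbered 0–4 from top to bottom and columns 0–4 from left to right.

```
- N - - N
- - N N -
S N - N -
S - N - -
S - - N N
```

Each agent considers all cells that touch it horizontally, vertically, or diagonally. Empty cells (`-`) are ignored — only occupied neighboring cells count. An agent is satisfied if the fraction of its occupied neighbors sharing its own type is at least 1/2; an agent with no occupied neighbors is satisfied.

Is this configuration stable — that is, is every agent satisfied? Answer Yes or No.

(0,1)N 1/1 satisfied
(0,4)N 1/1 satisfied
(1,2)N 4/4 satisfied
(1,3)N 3/3 satisfied
(2,0)S 1/2 satisfied
(2,1)N 2/4 satisfied
(2,3)N 3/3 satisfied
(3,0)S 2/3 satisfied
(3,2)N 3/3 satisfied
(4,0)S 1/1 satisfied
(4,3)N 2/2 satisfied
(4,4)N 1/1 satisfied
All meet the threshold, so the configuration is stable.

Yes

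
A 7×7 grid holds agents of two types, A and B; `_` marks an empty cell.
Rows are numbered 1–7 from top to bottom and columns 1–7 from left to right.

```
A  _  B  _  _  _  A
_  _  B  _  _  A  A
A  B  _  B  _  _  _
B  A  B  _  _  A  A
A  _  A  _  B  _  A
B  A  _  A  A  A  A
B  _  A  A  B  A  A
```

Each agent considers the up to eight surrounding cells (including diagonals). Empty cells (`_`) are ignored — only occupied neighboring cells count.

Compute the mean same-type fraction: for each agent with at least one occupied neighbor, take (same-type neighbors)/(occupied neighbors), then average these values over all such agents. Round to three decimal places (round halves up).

0.694

Row 1: (1,1)A — no occupied neighbors · (1,3)B 1/1 · (1,7)A 2/2
Row 2: (2,3)B 3/3 · (2,6)A 2/2 · (2,7)A 2/2
Row 3: (3,1)A 1/3 · (3,2)B 3/5 · (3,4)B 2/2
Row 4: (4,1)B 1/4 · (4,2)A 3/6 · (4,3)B 2/4 · (4,6)A 2/3 · (4,7)A 2/2
Row 5: (5,1)A 2/4 · (5,3)A 3/4 · (5,5)B 0/4 · (5,7)A 4/4
Row 6: (6,1)B 1/3 · (6,2)A 3/5 · (6,4)A 4/6 · (6,5)A 4/6 · (6,6)A 5/7 · (6,7)A 4/4
Row 7: (7,1)B 1/2 · (7,3)A 3/3 · (7,4)A 3/4 · (7,5)B 0/5 · (7,6)A 4/5 · (7,7)A 3/3
Sum over 29 agents: 1/1 + 2/2 + 3/3 + 2/2 + 2/2 + 1/3 + 3/5 + 2/2 + 1/4 + 3/6 + 2/4 + 2/3 + 2/2 + 2/4 + 3/4 + 0/4 + 4/4 + 1/3 + 3/5 + 4/6 + 4/6 + 5/7 + 4/4 + 1/2 + 3/3 + 3/4 + 0/5 + 4/5 + 3/3 = 1691/84; mean = 1691/84 ÷ 29 = 1691/2436 = 0.694170… → 0.694.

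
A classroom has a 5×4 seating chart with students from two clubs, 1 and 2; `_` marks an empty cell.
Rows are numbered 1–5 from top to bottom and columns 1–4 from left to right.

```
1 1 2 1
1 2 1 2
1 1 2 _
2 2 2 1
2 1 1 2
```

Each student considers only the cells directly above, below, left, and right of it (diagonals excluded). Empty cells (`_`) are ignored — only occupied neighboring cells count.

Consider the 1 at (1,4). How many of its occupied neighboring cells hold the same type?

0

Occupied neighbors of (1,4): (2,4)=2, (1,3)=2.
Same type (1): 0 of 2.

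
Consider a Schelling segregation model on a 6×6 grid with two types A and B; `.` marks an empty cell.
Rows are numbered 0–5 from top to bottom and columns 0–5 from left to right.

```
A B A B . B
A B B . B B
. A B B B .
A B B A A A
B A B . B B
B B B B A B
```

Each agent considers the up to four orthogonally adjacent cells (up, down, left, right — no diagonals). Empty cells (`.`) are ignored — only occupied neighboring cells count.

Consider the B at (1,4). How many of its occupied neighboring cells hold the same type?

2

Occupied neighbors of (1,4): (2,4)=B, (1,5)=B.
Same type (B): 2 of 2.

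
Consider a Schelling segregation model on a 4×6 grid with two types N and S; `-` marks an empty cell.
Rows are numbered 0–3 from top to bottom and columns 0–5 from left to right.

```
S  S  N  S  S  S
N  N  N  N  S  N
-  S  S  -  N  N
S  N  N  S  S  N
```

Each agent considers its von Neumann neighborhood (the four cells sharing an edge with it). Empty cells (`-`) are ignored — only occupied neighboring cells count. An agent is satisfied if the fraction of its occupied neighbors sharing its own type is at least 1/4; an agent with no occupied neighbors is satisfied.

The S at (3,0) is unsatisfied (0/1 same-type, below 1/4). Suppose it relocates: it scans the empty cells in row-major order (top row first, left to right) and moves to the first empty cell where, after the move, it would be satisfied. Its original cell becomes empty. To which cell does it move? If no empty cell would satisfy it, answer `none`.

Vacating (3,0). Empty cells in order:
  (2,0): 1/2 same-type → satisfied — stop here.

(2,0)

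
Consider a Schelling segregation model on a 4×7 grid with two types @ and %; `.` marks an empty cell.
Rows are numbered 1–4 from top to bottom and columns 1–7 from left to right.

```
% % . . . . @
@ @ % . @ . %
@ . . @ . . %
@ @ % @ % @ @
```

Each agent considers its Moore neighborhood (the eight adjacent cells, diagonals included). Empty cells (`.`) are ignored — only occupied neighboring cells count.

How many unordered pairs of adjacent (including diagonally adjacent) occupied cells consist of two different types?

Scan each occupied cell's neighbors to the right and below (and the two forward diagonals) so each pair is counted once.
Row 1: %(1,1)–%(1,2)= %(1,1)–@(2,1)≠ %(1,1)–@(2,2)≠ %(1,2)–@(2,2)≠ %(1,2)–%(2,3)= %(1,2)–@(2,1)≠ @(1,7)–%(2,7)≠  → 5/7 unlike.
Row 2: @(2,1)–@(2,2)= @(2,1)–@(3,1)= @(2,2)–%(2,3)≠ @(2,2)–@(3,1)= %(2,3)–@(3,4)≠ @(2,5)–@(3,4)= %(2,7)–%(3,7)=  → 2/7 unlike.
Row 3: @(3,1)–@(4,1)= @(3,1)–@(4,2)= @(3,4)–@(4,4)= @(3,4)–%(4,5)≠ @(3,4)–%(4,3)≠ %(3,7)–@(4,7)≠ %(3,7)–@(4,6)≠  → 4/7 unlike.
Row 4: @(4,1)–@(4,2)= @(4,2)–%(4,3)≠ %(4,3)–@(4,4)≠ @(4,4)–%(4,5)≠ %(4,5)–@(4,6)≠ @(4,6)–@(4,7)=  → 4/6 unlike.
Total adjacent occupied pairs: 27; unlike-type pairs: 15.

15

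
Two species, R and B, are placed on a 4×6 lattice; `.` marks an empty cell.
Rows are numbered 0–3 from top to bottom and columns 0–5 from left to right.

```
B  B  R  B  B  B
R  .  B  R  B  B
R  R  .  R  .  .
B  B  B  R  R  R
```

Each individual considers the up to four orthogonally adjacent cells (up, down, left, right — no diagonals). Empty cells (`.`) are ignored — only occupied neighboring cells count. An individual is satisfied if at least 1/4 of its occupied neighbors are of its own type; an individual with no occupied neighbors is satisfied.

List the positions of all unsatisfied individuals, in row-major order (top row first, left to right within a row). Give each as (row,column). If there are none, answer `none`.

(0,2), (1,2)

Row 0: (0,0)B 1/2 satisfied · (0,1)B 1/2 satisfied · (0,2)R 0/3 not · (0,3)B 1/3 satisfied · (0,4)B 3/3 satisfied · (0,5)B 2/2 satisfied
Row 1: (1,0)R 1/2 satisfied · (1,2)B 0/2 not · (1,3)R 1/4 satisfied · (1,4)B 2/3 satisfied · (1,5)B 2/2 satisfied
Row 2: (2,0)R 2/3 satisfied · (2,1)R 1/2 satisfied · (2,3)R 2/2 satisfied
Row 3: (3,0)B 1/2 satisfied · (3,1)B 2/3 satisfied · (3,2)B 1/2 satisfied · (3,3)R 2/3 satisfied · (3,4)R 2/2 satisfied · (3,5)R 1/1 satisfied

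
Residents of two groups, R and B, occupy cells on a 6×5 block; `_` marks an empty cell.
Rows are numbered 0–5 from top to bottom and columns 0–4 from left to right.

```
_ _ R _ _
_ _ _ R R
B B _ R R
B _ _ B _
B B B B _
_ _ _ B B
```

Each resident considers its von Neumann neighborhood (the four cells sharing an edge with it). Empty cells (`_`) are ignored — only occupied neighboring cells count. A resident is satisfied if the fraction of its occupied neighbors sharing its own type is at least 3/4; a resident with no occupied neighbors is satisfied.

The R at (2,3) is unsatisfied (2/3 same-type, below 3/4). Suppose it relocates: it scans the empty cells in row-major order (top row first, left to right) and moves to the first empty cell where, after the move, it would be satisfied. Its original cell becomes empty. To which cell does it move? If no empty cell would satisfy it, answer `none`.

Vacating (2,3). Empty cells in order:
  (0,0): 0/0 same-type → satisfied — stop here.

(0,0)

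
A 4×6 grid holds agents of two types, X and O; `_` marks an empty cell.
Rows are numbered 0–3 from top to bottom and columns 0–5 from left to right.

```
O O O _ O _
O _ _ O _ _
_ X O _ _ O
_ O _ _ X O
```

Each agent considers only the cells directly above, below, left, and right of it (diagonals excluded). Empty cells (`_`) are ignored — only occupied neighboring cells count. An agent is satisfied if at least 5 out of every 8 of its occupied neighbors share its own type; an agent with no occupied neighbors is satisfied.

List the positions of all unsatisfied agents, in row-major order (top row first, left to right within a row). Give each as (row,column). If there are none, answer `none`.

(0,0)O 2/2 satisfied
(0,1)O 2/2 satisfied
(0,2)O 1/1 satisfied
(0,4)O 0/0 satisfied
(1,0)O 1/1 satisfied
(1,3)O 0/0 satisfied
(2,1)X 0/2 not
(2,2)O 0/1 not
(2,5)O 1/1 satisfied
(3,1)O 0/1 not
(3,4)X 0/1 not
(3,5)O 1/2 not

(2,1), (2,2), (3,1), (3,4), (3,5)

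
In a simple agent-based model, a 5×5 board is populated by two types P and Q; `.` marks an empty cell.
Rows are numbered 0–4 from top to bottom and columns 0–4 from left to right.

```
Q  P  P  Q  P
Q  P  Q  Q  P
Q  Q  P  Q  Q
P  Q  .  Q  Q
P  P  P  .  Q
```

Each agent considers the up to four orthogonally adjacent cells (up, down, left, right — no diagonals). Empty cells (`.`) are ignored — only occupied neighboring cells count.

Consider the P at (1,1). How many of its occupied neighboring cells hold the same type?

Occupied neighbors of (1,1): (0,1)=P, (2,1)=Q, (1,0)=Q, (1,2)=Q.
Same type (P): 1 of 4.

1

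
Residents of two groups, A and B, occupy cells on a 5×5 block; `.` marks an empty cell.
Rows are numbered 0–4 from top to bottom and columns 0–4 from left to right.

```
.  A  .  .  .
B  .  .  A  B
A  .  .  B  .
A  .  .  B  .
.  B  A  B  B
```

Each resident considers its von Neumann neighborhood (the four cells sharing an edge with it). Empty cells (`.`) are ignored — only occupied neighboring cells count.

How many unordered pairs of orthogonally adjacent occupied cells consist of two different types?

5

Scan each occupied cell's neighbors to the right and below so each pair is counted once.
Row 1: B(1,0)–A(2,0)≠ A(1,3)–B(1,4)≠ A(1,3)–B(2,3)≠  → 3/3 unlike.
Row 2: A(2,0)–A(3,0)= B(2,3)–B(3,3)=  → 0/2 unlike.
Row 3: B(3,3)–B(4,3)=  → 0/1 unlike.
Row 4: B(4,1)–A(4,2)≠ A(4,2)–B(4,3)≠ B(4,3)–B(4,4)=  → 2/3 unlike.
Total adjacent occupied pairs: 9; unlike-type pairs: 5.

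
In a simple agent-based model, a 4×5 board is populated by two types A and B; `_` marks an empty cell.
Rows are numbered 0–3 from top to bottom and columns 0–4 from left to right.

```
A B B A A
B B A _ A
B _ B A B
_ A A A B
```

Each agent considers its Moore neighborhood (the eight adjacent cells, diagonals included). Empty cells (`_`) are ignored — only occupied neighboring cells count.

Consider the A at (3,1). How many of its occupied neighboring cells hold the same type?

1

Occupied neighbors of (3,1): (2,0)=B, (2,2)=B, (3,2)=A.
Same type (A): 1 of 3.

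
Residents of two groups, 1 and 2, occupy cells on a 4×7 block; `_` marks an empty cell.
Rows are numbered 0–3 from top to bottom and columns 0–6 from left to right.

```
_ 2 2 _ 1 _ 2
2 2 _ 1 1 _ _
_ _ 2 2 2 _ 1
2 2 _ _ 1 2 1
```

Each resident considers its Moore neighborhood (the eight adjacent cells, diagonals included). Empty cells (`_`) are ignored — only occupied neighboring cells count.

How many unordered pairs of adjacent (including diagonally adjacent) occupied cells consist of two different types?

Scan each occupied cell's neighbors to the right and below (and the two forward diagonals) so each pair is counted once.
From row 0: 1 unlike of 7 pairs (running 1/7).
From row 1: 5 unlike of 8 pairs (running 6/15).
From row 2: 3 unlike of 8 pairs (running 9/23).
From row 3: 2 unlike of 3 pairs (running 11/26).
Total adjacent occupied pairs: 26; unlike-type pairs: 11.

11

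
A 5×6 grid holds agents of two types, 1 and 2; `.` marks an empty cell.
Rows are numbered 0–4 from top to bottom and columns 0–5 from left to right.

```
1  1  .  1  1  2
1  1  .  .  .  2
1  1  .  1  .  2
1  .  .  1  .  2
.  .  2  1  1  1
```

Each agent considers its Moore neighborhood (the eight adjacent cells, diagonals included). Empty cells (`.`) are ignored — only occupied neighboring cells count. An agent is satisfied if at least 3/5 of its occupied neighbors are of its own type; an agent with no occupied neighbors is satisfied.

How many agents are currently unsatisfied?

5

Row 0: (0,0)1 3/3 ok · (0,1)1 3/3 ok · (0,3)1 1/1 ok · (0,4)1 1/3 unhappy · (0,5)2 1/2 unhappy
Row 1: (1,0)1 5/5 ok · (1,1)1 5/5 ok · (1,5)2 2/3 ok
Row 2: (2,0)1 4/4 ok · (2,1)1 4/4 ok · (2,3)1 1/1 ok · (2,5)2 2/2 ok
Row 3: (3,0)1 2/2 ok · (3,3)1 3/4 ok · (3,5)2 1/3 unhappy
Row 4: (4,2)2 0/2 unhappy · (4,3)1 2/3 ok · (4,4)1 3/4 ok · (4,5)1 1/2 unhappy
Unsatisfied: (0,4), (0,5), (3,5), (4,2), (4,5) — 5 in total.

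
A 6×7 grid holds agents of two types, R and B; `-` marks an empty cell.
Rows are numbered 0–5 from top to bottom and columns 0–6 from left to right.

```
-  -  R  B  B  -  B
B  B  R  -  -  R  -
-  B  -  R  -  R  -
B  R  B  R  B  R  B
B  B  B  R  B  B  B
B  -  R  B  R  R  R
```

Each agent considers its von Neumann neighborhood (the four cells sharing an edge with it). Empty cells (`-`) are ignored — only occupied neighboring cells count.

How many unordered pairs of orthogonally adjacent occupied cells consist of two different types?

Scan each occupied cell's neighbors to the right and below so each pair is counted once.
From row 0: 1 unlike of 3 pairs (running 1/3).
From row 1: 1 unlike of 4 pairs (running 2/7).
From row 2: 1 unlike of 3 pairs (running 3/10).
From row 3: 8 unlike of 13 pairs (running 11/23).
From row 4: 7 unlike of 12 pairs (running 18/35).
From row 5: 2 unlike of 4 pairs (running 20/39).
Total adjacent occupied pairs: 39; unlike-type pairs: 20.

20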